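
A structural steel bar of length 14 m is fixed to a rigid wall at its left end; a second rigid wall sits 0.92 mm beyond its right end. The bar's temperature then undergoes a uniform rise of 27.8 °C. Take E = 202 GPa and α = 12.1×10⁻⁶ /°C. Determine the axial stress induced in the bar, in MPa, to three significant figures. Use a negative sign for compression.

Free thermal expansion αLΔT = 12.1e-6 · 14000 · 27.8 = 4.709 mm.
The walls engage after the gap closes; constrained expansion = 4.709 − 0.92 = 3.789 mm.
The walls impose strain ε = −(3.789)/14000 = -2.7067e-04; σ = Eε = 202000 · -2.7067e-04 = -54.67 MPa.

-54.7 MPa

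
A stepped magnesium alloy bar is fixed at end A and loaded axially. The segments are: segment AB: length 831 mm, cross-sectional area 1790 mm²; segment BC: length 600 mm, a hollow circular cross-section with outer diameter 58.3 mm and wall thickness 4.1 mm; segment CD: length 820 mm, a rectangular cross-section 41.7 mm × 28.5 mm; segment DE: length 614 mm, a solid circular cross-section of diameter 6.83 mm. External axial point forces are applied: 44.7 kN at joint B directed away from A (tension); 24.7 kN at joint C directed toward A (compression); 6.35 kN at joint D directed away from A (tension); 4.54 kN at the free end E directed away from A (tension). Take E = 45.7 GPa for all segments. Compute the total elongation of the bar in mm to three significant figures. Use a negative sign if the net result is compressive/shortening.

1.88 mm

Internal axial forces (sectioning from the free end, tension +): N_DE = 4.54 kN, N_CD = 10.89 kN, N_BC = -13.81 kN, N_AB = 30.89 kN.
A_BC = 698.1 mm².
A_CD = 1188 mm².
A_DE = 36.64 mm².
δ_AB = 30890·831/(1790·45700) = 0.3138 mm
δ_BC = -13810·600/(698.1·45700) = -0.2597 mm
δ_CD = 10890·820/(1188·45700) = 0.1644 mm
δ_DE = 4540·614/(36.64·45700) = 1.665 mm
δ = Σδ_i = 1.883 mm.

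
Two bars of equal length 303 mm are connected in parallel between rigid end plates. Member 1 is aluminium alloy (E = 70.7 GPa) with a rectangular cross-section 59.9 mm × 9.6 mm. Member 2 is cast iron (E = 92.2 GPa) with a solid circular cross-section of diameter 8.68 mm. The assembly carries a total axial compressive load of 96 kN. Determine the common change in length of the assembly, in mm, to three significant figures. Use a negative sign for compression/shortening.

-0.631 mm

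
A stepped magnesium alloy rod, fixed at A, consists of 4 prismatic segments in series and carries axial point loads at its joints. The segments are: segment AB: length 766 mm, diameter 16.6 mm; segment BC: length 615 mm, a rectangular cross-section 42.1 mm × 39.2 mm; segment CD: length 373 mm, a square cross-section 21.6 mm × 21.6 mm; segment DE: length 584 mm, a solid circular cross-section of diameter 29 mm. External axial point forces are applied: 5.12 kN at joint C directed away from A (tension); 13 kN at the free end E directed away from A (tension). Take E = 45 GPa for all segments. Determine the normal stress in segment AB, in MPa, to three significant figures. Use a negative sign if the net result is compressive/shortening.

Internal axial forces (sectioning from the free end, tension +): N_DE = 13 kN, N_CD = 13 kN, N_BC = 18.12 kN, N_AB = 18.12 kN.
A_AB = 216.4 mm².
σ_AB = N_AB/A_AB = 18120/216.4 = 83.72 MPa.

83.7 MPa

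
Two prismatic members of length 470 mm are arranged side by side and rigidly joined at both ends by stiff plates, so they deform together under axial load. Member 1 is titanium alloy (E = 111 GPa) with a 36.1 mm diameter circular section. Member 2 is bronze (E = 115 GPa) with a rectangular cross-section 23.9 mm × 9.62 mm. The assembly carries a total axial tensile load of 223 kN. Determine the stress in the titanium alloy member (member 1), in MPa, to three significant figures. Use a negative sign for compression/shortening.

A_1 = 1024 mm².
A_2 = 229.9 mm².
Equal strain + equilibrium ⇒ each member carries load in proportion to AE: A₁E₁ = 113600000 N, A₂E₂ = 26440000 N, ΣAE = 140100000 N.
σ₁ = P·E₁/ΣAE = 223000·111000/140100000 = 176.7 MPa.

177 MPa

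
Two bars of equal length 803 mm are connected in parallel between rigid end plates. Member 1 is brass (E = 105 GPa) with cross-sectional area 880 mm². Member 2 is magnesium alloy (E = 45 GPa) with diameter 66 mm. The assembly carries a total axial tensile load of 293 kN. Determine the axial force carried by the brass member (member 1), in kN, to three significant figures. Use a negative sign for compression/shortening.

110 kN

A_2 = 3421 mm².
Equal strain + equilibrium ⇒ each member carries load in proportion to AE: A₁E₁ = 92400000 N, A₂E₂ = 154000000 N, ΣAE = 246400000 N.
F₁ = P·A₁E₁/ΣAE = 293000·92400000/246400000 = 109900 N.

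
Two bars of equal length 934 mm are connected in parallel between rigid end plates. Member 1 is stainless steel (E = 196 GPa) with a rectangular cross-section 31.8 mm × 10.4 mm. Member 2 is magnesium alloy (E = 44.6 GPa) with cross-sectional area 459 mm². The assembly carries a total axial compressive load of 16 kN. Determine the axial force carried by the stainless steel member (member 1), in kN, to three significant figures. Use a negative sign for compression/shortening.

A_1 = 330.7 mm².
Equal strain + equilibrium ⇒ each member carries load in proportion to AE: A₁E₁ = 64820000 N, A₂E₂ = 20470000 N, ΣAE = 85290000 N.
F₁ = P·A₁E₁/ΣAE = -16000·64820000/85290000 = -12160 N.

-12.2 kN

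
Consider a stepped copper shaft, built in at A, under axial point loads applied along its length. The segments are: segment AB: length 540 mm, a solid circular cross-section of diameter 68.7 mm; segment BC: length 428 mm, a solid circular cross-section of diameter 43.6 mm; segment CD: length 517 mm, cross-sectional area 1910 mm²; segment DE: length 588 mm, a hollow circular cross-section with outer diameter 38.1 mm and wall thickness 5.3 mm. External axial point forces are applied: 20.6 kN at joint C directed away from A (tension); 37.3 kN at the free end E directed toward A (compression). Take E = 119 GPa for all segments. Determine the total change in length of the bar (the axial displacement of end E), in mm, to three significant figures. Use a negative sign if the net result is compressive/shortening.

Internal axial forces (sectioning from the free end, tension +): N_DE = -37.3 kN, N_CD = -37.3 kN, N_BC = -16.7 kN, N_AB = -16.7 kN.
A_AB = 3707 mm².
A_BC = 1493 mm².
A_DE = 546.1 mm².
δ_AB = -16700·540/(3707·119000) = -0.02044 mm
δ_BC = -16700·428/(1493·119000) = -0.04023 mm
δ_CD = -37300·517/(1910·119000) = -0.08484 mm
δ_DE = -37300·588/(546.1·119000) = -0.3375 mm
δ = Σδ_i = -0.483 mm.

-0.483 mm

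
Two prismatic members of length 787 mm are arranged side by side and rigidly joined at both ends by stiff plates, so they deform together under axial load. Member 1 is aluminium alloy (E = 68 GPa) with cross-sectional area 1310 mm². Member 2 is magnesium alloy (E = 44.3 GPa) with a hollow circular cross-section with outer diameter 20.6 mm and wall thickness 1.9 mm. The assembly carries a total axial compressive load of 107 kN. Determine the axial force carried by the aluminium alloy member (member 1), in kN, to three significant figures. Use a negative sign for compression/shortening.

A_2 = 111.6 mm².
Equal strain + equilibrium ⇒ each member carries load in proportion to AE: A₁E₁ = 89080000 N, A₂E₂ = 4945000 N, ΣAE = 94020000 N.
F₁ = P·A₁E₁/ΣAE = -107000·89080000/94020000 = -101400 N.

-101 kN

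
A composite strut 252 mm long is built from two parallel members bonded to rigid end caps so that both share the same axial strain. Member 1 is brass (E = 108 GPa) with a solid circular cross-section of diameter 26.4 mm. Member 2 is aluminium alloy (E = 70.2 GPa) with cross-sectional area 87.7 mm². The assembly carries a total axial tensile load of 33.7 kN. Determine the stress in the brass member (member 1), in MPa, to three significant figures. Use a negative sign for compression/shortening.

A_1 = 547.4 mm².
Equal strain + equilibrium ⇒ each member carries load in proportion to AE: A₁E₁ = 59120000 N, A₂E₂ = 6157000 N, ΣAE = 65270000 N.
σ₁ = P·E₁/ΣAE = 33700·108000/65270000 = 55.76 MPa.

55.8 MPa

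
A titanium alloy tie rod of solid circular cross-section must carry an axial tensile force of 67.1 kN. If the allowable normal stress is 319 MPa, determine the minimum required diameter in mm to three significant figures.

16.4 mm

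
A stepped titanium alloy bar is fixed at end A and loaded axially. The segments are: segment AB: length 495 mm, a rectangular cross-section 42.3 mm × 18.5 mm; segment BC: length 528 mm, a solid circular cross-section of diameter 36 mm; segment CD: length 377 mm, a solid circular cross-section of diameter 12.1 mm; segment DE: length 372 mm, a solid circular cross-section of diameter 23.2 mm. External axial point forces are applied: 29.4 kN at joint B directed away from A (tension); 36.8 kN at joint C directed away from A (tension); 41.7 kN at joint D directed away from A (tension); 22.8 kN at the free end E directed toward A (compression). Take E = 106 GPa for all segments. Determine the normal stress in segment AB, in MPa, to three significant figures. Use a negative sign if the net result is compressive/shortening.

109 MPa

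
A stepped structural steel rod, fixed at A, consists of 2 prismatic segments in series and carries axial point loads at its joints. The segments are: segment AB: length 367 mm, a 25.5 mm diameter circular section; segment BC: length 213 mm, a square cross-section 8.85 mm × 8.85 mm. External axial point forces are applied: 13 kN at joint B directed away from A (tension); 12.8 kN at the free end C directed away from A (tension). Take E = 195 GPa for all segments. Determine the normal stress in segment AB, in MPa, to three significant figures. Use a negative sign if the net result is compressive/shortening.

50.5 MPa

Internal axial forces (sectioning from the free end, tension +): N_BC = 12.8 kN, N_AB = 25.8 kN.
A_AB = 510.7 mm².
σ_AB = N_AB/A_AB = 25800/510.7 = 50.52 MPa.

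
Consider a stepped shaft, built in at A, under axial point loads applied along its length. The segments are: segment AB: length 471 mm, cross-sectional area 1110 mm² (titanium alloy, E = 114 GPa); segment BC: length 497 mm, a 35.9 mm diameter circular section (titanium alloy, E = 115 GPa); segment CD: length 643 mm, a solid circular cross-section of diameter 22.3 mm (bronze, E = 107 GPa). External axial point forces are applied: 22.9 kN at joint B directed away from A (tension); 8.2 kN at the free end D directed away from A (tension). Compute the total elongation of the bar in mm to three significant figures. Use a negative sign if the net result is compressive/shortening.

0.277 mm

Internal axial forces (sectioning from the free end, tension +): N_CD = 8.2 kN, N_BC = 8.2 kN, N_AB = 31.1 kN.
A_BC = 1012 mm².
A_CD = 390.6 mm².
δ_AB = 31100·471/(1110·114000) = 0.1158 mm
δ_BC = 8200·497/(1012·115000) = 0.03501 mm
δ_CD = 8200·643/(390.6·107000) = 0.1262 mm
δ = Σδ_i = 0.2769 mm.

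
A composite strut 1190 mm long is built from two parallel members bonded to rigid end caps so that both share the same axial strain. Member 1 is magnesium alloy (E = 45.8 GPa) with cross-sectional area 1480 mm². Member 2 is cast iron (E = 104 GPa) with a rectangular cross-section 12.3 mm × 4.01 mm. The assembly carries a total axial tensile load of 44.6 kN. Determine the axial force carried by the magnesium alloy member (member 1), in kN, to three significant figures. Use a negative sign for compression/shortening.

A_2 = 49.32 mm².
Equal strain + equilibrium ⇒ each member carries load in proportion to AE: A₁E₁ = 67780000 N, A₂E₂ = 5130000 N, ΣAE = 72910000 N.
F₁ = P·A₁E₁/ΣAE = 44600·67780000/72910000 = 41460 N.

41.5 kN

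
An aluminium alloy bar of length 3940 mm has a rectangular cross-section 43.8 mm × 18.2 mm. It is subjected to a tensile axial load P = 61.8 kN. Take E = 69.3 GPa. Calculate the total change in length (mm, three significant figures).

4.41 mm

A = 797.2 mm².
δ_mech = NL/(AE) = 61800·3940/(797.2·69300) = 4.408 mm.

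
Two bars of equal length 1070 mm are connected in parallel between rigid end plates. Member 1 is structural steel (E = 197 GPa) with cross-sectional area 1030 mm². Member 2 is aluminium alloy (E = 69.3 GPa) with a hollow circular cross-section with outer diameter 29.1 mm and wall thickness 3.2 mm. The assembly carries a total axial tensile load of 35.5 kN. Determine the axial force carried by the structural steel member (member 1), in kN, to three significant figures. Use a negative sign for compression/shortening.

32.6 kN

A_2 = 260.4 mm².
Equal strain + equilibrium ⇒ each member carries load in proportion to AE: A₁E₁ = 202900000 N, A₂E₂ = 18040000 N, ΣAE = 221000000 N.
F₁ = P·A₁E₁/ΣAE = 35500·202900000/221000000 = 32600 N.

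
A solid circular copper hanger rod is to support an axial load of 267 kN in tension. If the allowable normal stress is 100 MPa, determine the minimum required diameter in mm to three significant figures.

58.3 mm

Required area A ≥ P/σ_allow = 267000/100 = 2670 mm².
For a solid circular section, d ≥ √(4A/π) = 58.31 mm.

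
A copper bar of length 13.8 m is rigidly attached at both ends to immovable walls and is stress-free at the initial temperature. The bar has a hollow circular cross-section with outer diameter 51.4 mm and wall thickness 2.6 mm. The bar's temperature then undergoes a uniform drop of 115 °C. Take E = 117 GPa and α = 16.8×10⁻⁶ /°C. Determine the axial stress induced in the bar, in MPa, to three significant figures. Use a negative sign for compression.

226 MPa

Free thermal expansion αLΔT = 16.8e-6 · 13800 · -115 = -26.66 mm.
The walls impose strain ε = −(-26.66)/13800 = 1.9320e-03; σ = Eε = 117000 · 1.9320e-03 = 226 MPa.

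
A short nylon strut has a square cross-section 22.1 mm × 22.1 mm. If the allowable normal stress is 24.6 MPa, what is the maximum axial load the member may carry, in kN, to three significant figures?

12.0 kN

A = 488.4 mm².
P_max = σ_allow · A = 24.6 · 488.4 = 12010 N = 12.01 kN.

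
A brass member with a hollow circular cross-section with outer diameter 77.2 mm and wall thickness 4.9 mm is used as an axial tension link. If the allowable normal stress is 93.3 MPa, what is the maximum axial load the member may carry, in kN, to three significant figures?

A = 1113 mm².
P_max = σ_allow · A = 93.3 · 1113 = 103800 N = 103.8 kN.

104 kN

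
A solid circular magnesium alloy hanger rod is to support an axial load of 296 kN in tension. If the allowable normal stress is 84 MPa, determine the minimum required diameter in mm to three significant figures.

67.0 mm

Required area A ≥ P/σ_allow = 296000/84 = 3524 mm².
For a solid circular section, d ≥ √(4A/π) = 66.98 mm.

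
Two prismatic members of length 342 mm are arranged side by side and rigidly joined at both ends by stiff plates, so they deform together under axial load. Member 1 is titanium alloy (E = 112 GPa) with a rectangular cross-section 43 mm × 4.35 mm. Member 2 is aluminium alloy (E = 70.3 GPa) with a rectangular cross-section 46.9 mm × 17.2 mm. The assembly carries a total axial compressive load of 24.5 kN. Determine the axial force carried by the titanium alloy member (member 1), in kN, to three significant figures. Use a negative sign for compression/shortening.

-6.61 kN

A_1 = 187 mm².
A_2 = 806.7 mm².
Equal strain + equilibrium ⇒ each member carries load in proportion to AE: A₁E₁ = 20950000 N, A₂E₂ = 56710000 N, ΣAE = 77660000 N.
F₁ = P·A₁E₁/ΣAE = -24500·20950000/77660000 = -6609 N.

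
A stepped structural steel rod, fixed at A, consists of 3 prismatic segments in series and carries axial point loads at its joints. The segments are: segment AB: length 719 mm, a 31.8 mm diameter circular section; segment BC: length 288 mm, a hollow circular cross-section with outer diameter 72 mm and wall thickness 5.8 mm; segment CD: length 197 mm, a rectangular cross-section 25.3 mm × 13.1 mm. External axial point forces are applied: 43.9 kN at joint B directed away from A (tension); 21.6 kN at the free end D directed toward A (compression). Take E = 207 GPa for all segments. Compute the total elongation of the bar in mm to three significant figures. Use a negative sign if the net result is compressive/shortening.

0.0106 mm

Internal axial forces (sectioning from the free end, tension +): N_CD = -21.6 kN, N_BC = -21.6 kN, N_AB = 22.3 kN.
A_AB = 794.2 mm².
A_BC = 1206 mm².
A_CD = 331.4 mm².
δ_AB = 22300·719/(794.2·207000) = 0.09753 mm
δ_BC = -21600·288/(1206·207000) = -0.02491 mm
δ_CD = -21600·197/(331.4·207000) = -0.06202 mm
δ = Σδ_i = 0.01059 mm.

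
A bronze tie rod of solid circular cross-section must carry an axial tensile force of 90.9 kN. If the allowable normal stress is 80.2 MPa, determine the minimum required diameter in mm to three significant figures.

Required area A ≥ P/σ_allow = 90900/80.2 = 1133 mm².
For a solid circular section, d ≥ √(4A/π) = 37.99 mm.

38.0 mm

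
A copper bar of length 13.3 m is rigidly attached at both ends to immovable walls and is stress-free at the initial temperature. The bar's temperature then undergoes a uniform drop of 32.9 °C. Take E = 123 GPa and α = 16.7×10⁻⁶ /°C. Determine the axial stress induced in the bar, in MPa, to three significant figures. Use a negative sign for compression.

Free thermal expansion αLΔT = 16.7e-6 · 13300 · -32.9 = -7.307 mm.
The walls impose strain ε = −(-7.307)/13300 = 5.4943e-04; σ = Eε = 123000 · 5.4943e-04 = 67.58 MPa.

67.6 MPa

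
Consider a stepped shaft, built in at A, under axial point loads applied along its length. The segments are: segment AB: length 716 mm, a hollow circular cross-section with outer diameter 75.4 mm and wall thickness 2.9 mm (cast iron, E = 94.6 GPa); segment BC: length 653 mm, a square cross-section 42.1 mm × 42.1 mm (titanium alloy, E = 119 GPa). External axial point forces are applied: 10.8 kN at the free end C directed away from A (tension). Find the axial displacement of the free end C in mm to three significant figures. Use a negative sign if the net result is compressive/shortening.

0.157 mm

Internal axial forces (sectioning from the free end, tension +): N_BC = 10.8 kN, N_AB = 10.8 kN.
A_AB = 660.5 mm².
A_BC = 1772 mm².
δ_AB = 10800·716/(660.5·94600) = 0.1238 mm
δ_BC = 10800·653/(1772·119000) = 0.03344 mm
δ = Σδ_i = 0.1572 mm.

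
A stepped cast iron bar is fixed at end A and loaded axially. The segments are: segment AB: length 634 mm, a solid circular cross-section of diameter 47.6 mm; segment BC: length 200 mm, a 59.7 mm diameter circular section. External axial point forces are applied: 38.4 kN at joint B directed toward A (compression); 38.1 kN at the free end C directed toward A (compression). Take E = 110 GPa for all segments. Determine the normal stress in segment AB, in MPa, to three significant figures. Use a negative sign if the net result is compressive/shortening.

-43.0 MPa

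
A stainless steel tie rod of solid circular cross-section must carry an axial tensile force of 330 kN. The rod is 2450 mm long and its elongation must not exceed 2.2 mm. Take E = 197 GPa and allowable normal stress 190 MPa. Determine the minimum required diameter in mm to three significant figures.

48.7 mm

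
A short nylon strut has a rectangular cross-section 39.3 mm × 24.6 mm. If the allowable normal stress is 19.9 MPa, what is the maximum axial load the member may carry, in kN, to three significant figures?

19.2 kN

A = 966.8 mm².
P_max = σ_allow · A = 19.9 · 966.8 = 19240 N = 19.24 kN.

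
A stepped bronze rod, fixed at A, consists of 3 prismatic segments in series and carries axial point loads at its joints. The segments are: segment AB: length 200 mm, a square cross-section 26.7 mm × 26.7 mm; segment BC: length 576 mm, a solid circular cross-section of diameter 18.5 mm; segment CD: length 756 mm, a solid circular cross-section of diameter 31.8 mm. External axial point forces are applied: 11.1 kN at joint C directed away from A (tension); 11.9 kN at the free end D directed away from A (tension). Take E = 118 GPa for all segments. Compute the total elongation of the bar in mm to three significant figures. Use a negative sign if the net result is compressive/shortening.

0.568 mm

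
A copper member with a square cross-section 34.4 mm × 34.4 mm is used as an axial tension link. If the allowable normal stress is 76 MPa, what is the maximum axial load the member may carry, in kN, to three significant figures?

A = 1183 mm².
P_max = σ_allow · A = 76 · 1183 = 89940 N = 89.94 kN.

89.9 kN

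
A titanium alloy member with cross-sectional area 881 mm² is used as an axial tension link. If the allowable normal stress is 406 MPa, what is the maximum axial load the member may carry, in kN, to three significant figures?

P_max = σ_allow · A = 406 · 881 = 357700 N = 357.7 kN.

358 kN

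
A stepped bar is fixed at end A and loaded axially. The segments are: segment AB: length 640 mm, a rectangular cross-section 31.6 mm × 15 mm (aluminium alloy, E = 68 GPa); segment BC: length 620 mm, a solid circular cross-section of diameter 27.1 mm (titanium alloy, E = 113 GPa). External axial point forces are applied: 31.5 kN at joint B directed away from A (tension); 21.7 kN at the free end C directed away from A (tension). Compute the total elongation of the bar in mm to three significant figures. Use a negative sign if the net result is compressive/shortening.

Internal axial forces (sectioning from the free end, tension +): N_BC = 21.7 kN, N_AB = 53.2 kN.
A_AB = 474 mm².
A_BC = 576.8 mm².
δ_AB = 53200·640/(474·68000) = 1.056 mm
δ_BC = 21700·620/(576.8·113000) = 0.2064 mm
δ = Σδ_i = 1.263 mm.

1.26 mm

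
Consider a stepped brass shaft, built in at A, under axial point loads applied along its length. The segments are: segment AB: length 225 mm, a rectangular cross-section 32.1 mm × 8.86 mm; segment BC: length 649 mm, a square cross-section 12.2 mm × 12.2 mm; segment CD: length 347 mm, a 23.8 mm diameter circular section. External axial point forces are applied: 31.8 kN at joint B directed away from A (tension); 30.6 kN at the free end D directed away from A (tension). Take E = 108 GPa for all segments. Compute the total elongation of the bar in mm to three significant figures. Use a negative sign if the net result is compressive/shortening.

Internal axial forces (sectioning from the free end, tension +): N_CD = 30.6 kN, N_BC = 30.6 kN, N_AB = 62.4 kN.
A_AB = 284.4 mm².
A_BC = 148.8 mm².
A_CD = 444.9 mm².
δ_AB = 62400·225/(284.4·108000) = 0.4571 mm
δ_BC = 30600·649/(148.8·108000) = 1.235 mm
δ_CD = 30600·347/(444.9·108000) = 0.221 mm
δ = Σδ_i = 1.914 mm.

1.91 mm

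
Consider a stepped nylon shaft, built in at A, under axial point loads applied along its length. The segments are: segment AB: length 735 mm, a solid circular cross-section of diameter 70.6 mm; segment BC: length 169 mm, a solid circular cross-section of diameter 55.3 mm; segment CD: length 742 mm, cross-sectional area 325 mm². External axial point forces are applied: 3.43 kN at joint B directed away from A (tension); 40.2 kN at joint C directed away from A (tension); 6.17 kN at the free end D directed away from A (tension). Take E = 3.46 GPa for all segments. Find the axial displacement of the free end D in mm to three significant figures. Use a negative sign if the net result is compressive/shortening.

7.72 mm

Internal axial forces (sectioning from the free end, tension +): N_CD = 6.17 kN, N_BC = 46.37 kN, N_AB = 49.8 kN.
A_AB = 3915 mm².
A_BC = 2402 mm².
δ_AB = 49800·735/(3915·3460) = 2.702 mm
δ_BC = 46370·169/(2402·3460) = 0.943 mm
δ_CD = 6170·742/(325·3460) = 4.071 mm
δ = Σδ_i = 7.717 mm.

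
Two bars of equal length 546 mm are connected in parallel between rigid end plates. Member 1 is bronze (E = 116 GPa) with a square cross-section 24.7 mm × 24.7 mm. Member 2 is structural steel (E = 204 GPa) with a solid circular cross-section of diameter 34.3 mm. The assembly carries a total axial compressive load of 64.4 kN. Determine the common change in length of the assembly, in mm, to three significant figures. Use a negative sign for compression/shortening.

-0.136 mm

A_1 = 610.1 mm².
A_2 = 924 mm².
Equal strain + equilibrium ⇒ each member carries load in proportion to AE: A₁E₁ = 70770000 N, A₂E₂ = 188500000 N, ΣAE = 259300000 N.
δ = PL/ΣAE = -64400·546/259300000 = -0.1356 mm.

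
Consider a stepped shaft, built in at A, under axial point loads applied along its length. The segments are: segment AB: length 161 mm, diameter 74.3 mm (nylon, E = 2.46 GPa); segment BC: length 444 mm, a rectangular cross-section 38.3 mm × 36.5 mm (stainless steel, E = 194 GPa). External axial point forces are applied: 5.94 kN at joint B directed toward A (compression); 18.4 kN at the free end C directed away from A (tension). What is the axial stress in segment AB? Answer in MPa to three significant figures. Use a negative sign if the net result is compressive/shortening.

Internal axial forces (sectioning from the free end, tension +): N_BC = 18.4 kN, N_AB = 12.46 kN.
A_AB = 4336 mm².
σ_AB = N_AB/A_AB = 12460/4336 = 2.874 MPa.

2.87 MPa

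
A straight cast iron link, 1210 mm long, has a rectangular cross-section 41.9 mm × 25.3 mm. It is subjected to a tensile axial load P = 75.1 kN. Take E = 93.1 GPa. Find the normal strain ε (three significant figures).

7.61e-04

A = 1060 mm².
σ = N/A = 70.84 MPa; ε = σ/E = 70.84/93100 = 7.609e-04.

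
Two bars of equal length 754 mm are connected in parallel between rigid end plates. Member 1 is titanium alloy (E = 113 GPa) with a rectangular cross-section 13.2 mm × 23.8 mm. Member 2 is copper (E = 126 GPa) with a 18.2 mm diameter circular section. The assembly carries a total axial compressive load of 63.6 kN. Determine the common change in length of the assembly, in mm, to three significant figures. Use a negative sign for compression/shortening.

A_1 = 314.2 mm².
A_2 = 260.2 mm².
Equal strain + equilibrium ⇒ each member carries load in proportion to AE: A₁E₁ = 35500000 N, A₂E₂ = 32780000 N, ΣAE = 68280000 N.
δ = PL/ΣAE = -63600·754/68280000 = -0.7023 mm.

-0.702 mm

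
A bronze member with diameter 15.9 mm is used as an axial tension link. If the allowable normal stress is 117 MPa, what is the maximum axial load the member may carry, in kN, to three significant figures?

A = 198.6 mm².
P_max = σ_allow · A = 117 · 198.6 = 23230 N = 23.23 kN.

23.2 kN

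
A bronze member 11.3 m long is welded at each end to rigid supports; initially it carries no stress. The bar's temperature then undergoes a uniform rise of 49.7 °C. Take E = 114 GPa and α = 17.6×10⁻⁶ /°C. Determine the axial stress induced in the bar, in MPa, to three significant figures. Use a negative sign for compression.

Free thermal expansion αLΔT = 17.6e-6 · 11300 · 49.7 = 9.884 mm.
The walls impose strain ε = −(9.884)/11300 = -8.7472e-04; σ = Eε = 114000 · -8.7472e-04 = -99.72 MPa.

-99.7 MPa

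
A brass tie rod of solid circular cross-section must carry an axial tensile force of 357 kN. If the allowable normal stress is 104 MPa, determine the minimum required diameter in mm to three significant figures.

Required area A ≥ P/σ_allow = 357000/104 = 3433 mm².
For a solid circular section, d ≥ √(4A/π) = 66.11 mm.

66.1 mm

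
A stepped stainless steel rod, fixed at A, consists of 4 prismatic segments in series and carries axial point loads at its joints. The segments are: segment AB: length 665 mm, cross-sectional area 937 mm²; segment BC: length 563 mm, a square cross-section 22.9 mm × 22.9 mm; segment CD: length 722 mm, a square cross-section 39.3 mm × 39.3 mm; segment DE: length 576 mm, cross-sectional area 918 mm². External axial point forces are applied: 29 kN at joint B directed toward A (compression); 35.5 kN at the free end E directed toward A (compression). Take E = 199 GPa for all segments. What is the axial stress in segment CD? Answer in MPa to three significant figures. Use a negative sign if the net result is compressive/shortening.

-23.0 MPa

Internal axial forces (sectioning from the free end, tension +): N_DE = -35.5 kN, N_CD = -35.5 kN, N_BC = -35.5 kN, N_AB = -64.5 kN.
A_CD = 1544 mm².
σ_CD = N_CD/A_CD = -35500/1544 = -22.98 MPa.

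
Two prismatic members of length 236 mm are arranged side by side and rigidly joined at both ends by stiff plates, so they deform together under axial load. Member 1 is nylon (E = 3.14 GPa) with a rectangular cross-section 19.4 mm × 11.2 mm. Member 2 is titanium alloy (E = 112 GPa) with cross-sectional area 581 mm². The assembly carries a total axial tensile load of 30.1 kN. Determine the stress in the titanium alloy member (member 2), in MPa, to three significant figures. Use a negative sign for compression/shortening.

51.3 MPa

A_1 = 217.3 mm².
Equal strain + equilibrium ⇒ each member carries load in proportion to AE: A₁E₁ = 682300 N, A₂E₂ = 65070000 N, ΣAE = 65750000 N.
σ₂ = P·E₂/ΣAE = 30100·112000/65750000 = 51.27 MPa.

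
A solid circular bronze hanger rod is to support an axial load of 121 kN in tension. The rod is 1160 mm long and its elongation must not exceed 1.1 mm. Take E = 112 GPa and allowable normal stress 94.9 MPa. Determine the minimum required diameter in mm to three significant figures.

40.3 mm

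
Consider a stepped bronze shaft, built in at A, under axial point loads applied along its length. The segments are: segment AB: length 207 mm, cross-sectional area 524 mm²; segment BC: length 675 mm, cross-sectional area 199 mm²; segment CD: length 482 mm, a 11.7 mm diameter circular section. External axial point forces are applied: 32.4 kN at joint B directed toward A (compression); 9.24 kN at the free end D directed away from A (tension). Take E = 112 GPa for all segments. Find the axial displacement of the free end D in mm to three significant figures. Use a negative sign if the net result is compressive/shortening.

0.568 mm

Internal axial forces (sectioning from the free end, tension +): N_CD = 9.24 kN, N_BC = 9.24 kN, N_AB = -23.16 kN.
A_CD = 107.5 mm².
δ_AB = -23160·207/(524·112000) = -0.08169 mm
δ_BC = 9240·675/(199·112000) = 0.2798 mm
δ_CD = 9240·482/(107.5·112000) = 0.3699 mm
δ = Σδ_i = 0.568 mm.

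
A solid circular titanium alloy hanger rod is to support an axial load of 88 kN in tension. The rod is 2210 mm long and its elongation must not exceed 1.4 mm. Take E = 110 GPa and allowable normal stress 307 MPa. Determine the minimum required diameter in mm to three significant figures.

40.1 mm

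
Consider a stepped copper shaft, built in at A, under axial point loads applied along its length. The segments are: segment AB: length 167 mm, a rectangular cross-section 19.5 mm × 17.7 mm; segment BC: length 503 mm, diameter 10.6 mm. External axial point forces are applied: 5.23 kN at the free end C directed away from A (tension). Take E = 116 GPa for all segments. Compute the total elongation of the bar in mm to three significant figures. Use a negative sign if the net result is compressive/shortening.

0.279 mm

Internal axial forces (sectioning from the free end, tension +): N_BC = 5.23 kN, N_AB = 5.23 kN.
A_AB = 345.1 mm².
A_BC = 88.25 mm².
δ_AB = 5230·167/(345.1·116000) = 0.02181 mm
δ_BC = 5230·503/(88.25·116000) = 0.257 mm
δ = Σδ_i = 0.2788 mm.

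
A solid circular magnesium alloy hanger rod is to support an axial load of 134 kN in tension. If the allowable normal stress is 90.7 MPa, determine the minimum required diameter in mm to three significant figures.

43.4 mm

Required area A ≥ P/σ_allow = 134000/90.7 = 1477 mm².
For a solid circular section, d ≥ √(4A/π) = 43.37 mm.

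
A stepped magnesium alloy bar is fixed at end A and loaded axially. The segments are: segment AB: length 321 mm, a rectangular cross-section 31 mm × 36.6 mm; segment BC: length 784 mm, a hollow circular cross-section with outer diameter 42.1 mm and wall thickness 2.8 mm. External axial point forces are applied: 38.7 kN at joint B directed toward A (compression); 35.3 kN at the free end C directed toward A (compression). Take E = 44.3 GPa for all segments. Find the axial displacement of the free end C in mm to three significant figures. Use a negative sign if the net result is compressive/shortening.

-2.28 mm

Internal axial forces (sectioning from the free end, tension +): N_BC = -35.3 kN, N_AB = -74 kN.
A_AB = 1135 mm².
A_BC = 345.7 mm².
δ_AB = -74000·321/(1135·44300) = -0.4726 mm
δ_BC = -35300·784/(345.7·44300) = -1.807 mm
δ = Σδ_i = -2.28 mm.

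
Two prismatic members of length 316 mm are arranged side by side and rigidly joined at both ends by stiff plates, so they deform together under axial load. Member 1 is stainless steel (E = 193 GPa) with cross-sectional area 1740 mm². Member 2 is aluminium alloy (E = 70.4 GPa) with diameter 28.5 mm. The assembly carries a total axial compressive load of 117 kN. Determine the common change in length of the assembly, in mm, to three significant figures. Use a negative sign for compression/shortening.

-0.0971 mm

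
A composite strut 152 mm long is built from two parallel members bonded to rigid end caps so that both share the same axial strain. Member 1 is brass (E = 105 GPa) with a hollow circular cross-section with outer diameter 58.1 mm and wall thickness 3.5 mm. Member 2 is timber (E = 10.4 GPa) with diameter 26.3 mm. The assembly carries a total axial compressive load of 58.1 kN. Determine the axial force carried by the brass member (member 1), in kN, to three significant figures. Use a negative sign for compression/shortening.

-53.3 kN

A_1 = 600.4 mm².
A_2 = 543.3 mm².
Equal strain + equilibrium ⇒ each member carries load in proportion to AE: A₁E₁ = 63040000 N, A₂E₂ = 5650000 N, ΣAE = 68690000 N.
F₁ = P·A₁E₁/ΣAE = -58100·63040000/68690000 = -53320 N.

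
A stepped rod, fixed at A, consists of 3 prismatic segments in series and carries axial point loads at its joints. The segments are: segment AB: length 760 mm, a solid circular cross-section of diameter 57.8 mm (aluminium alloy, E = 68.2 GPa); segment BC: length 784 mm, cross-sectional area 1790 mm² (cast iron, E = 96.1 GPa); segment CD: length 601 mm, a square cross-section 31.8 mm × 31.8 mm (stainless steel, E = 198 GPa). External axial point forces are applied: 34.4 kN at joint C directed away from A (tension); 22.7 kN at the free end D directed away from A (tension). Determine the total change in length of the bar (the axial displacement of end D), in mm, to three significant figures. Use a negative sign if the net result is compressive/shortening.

Internal axial forces (sectioning from the free end, tension +): N_CD = 22.7 kN, N_BC = 57.1 kN, N_AB = 57.1 kN.
A_AB = 2624 mm².
A_CD = 1011 mm².
δ_AB = 57100·760/(2624·68200) = 0.2425 mm
δ_BC = 57100·784/(1790·96100) = 0.2602 mm
δ_CD = 22700·601/(1011·198000) = 0.06814 mm
δ = Σδ_i = 0.5709 mm.

0.571 mm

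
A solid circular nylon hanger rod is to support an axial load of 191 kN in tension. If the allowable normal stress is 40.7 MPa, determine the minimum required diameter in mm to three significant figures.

77.3 mm

Required area A ≥ P/σ_allow = 191000/40.7 = 4693 mm².
For a solid circular section, d ≥ √(4A/π) = 77.3 mm.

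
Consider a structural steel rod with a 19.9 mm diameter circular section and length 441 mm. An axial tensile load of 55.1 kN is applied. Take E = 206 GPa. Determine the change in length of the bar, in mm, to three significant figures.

0.379 mm

A = 311 mm².
δ_mech = NL/(AE) = 55100·441/(311·206000) = 0.3793 mm.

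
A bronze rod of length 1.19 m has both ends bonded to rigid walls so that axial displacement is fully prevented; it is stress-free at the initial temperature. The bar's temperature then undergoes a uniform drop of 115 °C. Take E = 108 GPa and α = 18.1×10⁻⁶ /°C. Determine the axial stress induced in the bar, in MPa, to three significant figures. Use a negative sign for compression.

Free thermal expansion αLΔT = 18.1e-6 · 1190 · -115 = -2.477 mm.
The walls impose strain ε = −(-2.477)/1190 = 2.0815e-03; σ = Eε = 108000 · 2.0815e-03 = 224.8 MPa.

225 MPa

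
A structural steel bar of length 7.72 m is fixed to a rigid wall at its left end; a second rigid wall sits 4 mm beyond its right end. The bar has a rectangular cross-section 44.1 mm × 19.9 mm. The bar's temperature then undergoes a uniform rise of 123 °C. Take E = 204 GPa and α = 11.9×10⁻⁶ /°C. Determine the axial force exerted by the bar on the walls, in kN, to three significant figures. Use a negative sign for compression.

Free thermal expansion αLΔT = 11.9e-6 · 7720 · 123 = 11.3 mm.
The walls engage after the gap closes; constrained expansion = 11.3 − 4 = 7.3 mm.
The walls impose strain ε = −(7.3)/7720 = -9.4557e-04; σ = Eε = 204000 · -9.4557e-04 = -192.9 MPa.
Wall reaction R = σ·A = -192.9·877.6 = -169300 N = -169.3 kN.

-169 kN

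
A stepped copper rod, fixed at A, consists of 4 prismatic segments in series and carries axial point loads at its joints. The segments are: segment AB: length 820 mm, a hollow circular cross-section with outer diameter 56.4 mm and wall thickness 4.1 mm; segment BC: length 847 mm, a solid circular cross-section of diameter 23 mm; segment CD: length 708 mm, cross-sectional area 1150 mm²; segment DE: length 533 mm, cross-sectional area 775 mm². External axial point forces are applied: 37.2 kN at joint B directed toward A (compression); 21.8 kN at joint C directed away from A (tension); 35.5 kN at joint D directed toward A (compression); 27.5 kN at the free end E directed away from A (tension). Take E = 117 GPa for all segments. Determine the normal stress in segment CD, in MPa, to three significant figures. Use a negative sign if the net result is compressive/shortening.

-6.96 MPa

Internal axial forces (sectioning from the free end, tension +): N_DE = 27.5 kN, N_CD = -8 kN, N_BC = 13.8 kN, N_AB = -23.4 kN.
σ_CD = N_CD/A_CD = -8000/1150 = -6.957 MPa.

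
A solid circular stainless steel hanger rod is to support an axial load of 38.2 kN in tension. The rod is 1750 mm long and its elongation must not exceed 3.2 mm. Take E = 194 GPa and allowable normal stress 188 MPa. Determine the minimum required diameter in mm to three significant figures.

Required area A ≥ P/σ_allow = 38200/188 = 203.2 mm².
For a solid circular section, d ≥ √(4A/π) = 16.08 mm.
Elongation limit: A ≥ PL/(Eδ_allow) = 38200·1750/(194000·3.2) = 107.7 mm² ⇒ d ≥ 11.71 mm.
The stress limit governs.

16.1 mm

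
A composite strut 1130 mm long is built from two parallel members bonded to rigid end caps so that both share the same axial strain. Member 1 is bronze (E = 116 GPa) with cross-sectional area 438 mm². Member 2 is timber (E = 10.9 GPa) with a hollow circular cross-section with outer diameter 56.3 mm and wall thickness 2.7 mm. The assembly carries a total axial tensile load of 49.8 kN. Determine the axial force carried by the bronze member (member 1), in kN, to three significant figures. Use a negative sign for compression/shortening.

A_2 = 454.7 mm².
Equal strain + equilibrium ⇒ each member carries load in proportion to AE: A₁E₁ = 50810000 N, A₂E₂ = 4956000 N, ΣAE = 55760000 N.
F₁ = P·A₁E₁/ΣAE = 49800·50810000/55760000 = 45370 N.

45.4 kN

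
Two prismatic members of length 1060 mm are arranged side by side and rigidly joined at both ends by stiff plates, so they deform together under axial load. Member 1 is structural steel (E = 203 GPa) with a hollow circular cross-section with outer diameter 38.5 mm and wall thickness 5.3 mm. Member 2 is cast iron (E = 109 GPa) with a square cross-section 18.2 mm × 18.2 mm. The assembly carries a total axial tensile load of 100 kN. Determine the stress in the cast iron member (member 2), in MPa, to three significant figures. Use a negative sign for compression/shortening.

73.5 MPa

A_1 = 552.8 mm².
A_2 = 331.2 mm².
Equal strain + equilibrium ⇒ each member carries load in proportion to AE: A₁E₁ = 112200000 N, A₂E₂ = 36110000 N, ΣAE = 148300000 N.
σ₂ = P·E₂/ΣAE = 100000·109000/148300000 = 73.49 MPa.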